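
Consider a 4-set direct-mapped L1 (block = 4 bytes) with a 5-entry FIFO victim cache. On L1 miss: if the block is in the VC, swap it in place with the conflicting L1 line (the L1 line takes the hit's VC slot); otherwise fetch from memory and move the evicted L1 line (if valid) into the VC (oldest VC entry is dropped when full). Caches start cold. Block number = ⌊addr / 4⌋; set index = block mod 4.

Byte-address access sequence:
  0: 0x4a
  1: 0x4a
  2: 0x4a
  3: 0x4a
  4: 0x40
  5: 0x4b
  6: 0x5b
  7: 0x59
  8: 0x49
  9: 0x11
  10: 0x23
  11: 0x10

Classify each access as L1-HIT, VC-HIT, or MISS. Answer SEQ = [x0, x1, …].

#0 0x4a→b18/s2 MISS; vc=[]
#1 0x4a→b18/s2 L1-HIT; vc=[]
#2 0x4a→b18/s2 L1-HIT; vc=[]
#3 0x4a→b18/s2 L1-HIT; vc=[]
#4 0x40→b16/s0 MISS; vc=[]
#5 0x4b→b18/s2 L1-HIT; vc=[]
#6 0x5b→b22/s2 MISS; vc=[18]
#7 0x59→b22/s2 L1-HIT; vc=[18]
#8 0x49→b18/s2 VC-HIT; vc=[22]
#9 0x11→b4/s0 MISS; vc=[22,16]
#10 0x23→b8/s0 MISS; vc=[22,16,4]
#11 0x10→b4/s0 VC-HIT; vc=[22,16,8]

SEQ = [MISS, L1-HIT, L1-HIT, L1-HIT, MISS, L1-HIT, MISS, L1-HIT, VC-HIT, MISS, MISS, VC-HIT]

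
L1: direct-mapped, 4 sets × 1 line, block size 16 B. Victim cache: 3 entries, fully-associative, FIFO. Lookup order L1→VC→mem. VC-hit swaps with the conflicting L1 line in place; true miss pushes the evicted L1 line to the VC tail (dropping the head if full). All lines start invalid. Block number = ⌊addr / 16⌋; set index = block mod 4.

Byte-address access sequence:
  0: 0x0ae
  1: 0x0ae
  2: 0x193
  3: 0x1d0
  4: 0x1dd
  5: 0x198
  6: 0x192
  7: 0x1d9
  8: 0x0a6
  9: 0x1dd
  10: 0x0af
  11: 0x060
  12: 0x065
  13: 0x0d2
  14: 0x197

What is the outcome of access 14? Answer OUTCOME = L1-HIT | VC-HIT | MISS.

OUTCOME = VC-HIT

  [0] addr=0xae blk=10 s=2: MISS | VC []
  [1] addr=0xae blk=10 s=2: L1-HIT | VC []
  [2] addr=0x193 blk=25 s=1: MISS | VC []
  [3] addr=0x1d0 blk=29 s=1: MISS | VC [25]
  [4] addr=0x1dd blk=29 s=1: L1-HIT | VC [25]
  [5] addr=0x198 blk=25 s=1: VC-HIT | VC [29]
  [6] addr=0x192 blk=25 s=1: L1-HIT | VC [29]
  [7] addr=0x1d9 blk=29 s=1: VC-HIT | VC [25]
  [8] addr=0xa6 blk=10 s=2: L1-HIT | VC [25]
  [9] addr=0x1dd blk=29 s=1: L1-HIT | VC [25]
  [10] addr=0xaf blk=10 s=2: L1-HIT | VC [25]
  [11] addr=0x60 blk=6 s=2: MISS | VC [25, 10]
  [12] addr=0x65 blk=6 s=2: L1-HIT | VC [25, 10]
  [13] addr=0xd2 blk=13 s=1: MISS | VC [25, 10, 29]
  [14] addr=0x197 blk=25 s=1: VC-HIT | VC [13, 10, 29]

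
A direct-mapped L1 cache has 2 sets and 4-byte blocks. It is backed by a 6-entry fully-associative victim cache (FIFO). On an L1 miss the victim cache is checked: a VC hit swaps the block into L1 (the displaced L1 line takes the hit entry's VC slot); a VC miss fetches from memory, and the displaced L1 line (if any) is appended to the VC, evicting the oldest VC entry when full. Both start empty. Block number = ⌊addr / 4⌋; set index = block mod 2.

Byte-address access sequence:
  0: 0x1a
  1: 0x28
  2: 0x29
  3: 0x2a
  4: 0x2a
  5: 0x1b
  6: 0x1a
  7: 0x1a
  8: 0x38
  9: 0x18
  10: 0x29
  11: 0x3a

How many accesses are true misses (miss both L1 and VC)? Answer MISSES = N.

MISSES = 3

  [0] addr=0x1a blk=6 s=0: MISS | VC []
  [1] addr=0x28 blk=10 s=0: MISS | VC [6]
  [2] addr=0x29 blk=10 s=0: L1-HIT | VC [6]
  [3] addr=0x2a blk=10 s=0: L1-HIT | VC [6]
  [4] addr=0x2a blk=10 s=0: L1-HIT | VC [6]
  [5] addr=0x1b blk=6 s=0: VC-HIT | VC [10]
  [6] addr=0x1a blk=6 s=0: L1-HIT | VC [10]
  [7] addr=0x1a blk=6 s=0: L1-HIT | VC [10]
  [8] addr=0x38 blk=14 s=0: MISS | VC [10, 6]
  [9] addr=0x18 blk=6 s=0: VC-HIT | VC [10, 14]
  [10] addr=0x29 blk=10 s=0: VC-HIT | VC [6, 14]
  [11] addr=0x3a blk=14 s=0: VC-HIT | VC [6, 10]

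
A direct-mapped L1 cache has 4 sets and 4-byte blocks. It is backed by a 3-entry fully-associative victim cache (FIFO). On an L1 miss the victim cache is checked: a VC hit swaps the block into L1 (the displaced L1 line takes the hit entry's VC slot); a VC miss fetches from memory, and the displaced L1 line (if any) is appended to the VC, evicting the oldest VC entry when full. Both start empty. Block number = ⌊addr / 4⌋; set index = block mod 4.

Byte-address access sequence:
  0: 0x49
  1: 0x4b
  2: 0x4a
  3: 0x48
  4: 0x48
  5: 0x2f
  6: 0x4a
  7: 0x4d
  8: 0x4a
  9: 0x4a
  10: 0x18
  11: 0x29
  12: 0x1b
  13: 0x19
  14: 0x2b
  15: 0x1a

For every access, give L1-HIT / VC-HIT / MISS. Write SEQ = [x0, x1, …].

SEQ = [MISS, L1-HIT, L1-HIT, L1-HIT, L1-HIT, MISS, L1-HIT, MISS, L1-HIT, L1-HIT, MISS, MISS, VC-HIT, L1-HIT, VC-HIT, VC-HIT]

#0 0x49→b18/s2 MISS; vc=[]
#1 0x4b→b18/s2 L1-HIT; vc=[]
#2 0x4a→b18/s2 L1-HIT; vc=[]
#3 0x48→b18/s2 L1-HIT; vc=[]
#4 0x48→b18/s2 L1-HIT; vc=[]
#5 0x2f→b11/s3 MISS; vc=[]
#6 0x4a→b18/s2 L1-HIT; vc=[]
#7 0x4d→b19/s3 MISS; vc=[11]
#8 0x4a→b18/s2 L1-HIT; vc=[11]
#9 0x4a→b18/s2 L1-HIT; vc=[11]
#10 0x18→b6/s2 MISS; vc=[11,18]
#11 0x29→b10/s2 MISS; vc=[11,18,6]
#12 0x1b→b6/s2 VC-HIT; vc=[11,18,10]
#13 0x19→b6/s2 L1-HIT; vc=[11,18,10]
#14 0x2b→b10/s2 VC-HIT; vc=[11,18,6]
#15 0x1a→b6/s2 VC-HIT; vc=[11,18,10]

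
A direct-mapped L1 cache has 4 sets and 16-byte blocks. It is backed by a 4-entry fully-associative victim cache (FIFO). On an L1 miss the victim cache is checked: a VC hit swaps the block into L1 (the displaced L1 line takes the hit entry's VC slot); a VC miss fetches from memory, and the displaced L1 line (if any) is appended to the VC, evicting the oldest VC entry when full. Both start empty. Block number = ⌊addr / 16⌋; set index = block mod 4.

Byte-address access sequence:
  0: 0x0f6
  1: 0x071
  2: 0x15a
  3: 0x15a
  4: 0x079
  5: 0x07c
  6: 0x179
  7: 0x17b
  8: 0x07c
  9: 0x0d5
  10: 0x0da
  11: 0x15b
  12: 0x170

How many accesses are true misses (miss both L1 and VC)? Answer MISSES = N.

  [0] addr=0xf6 blk=15 s=3: MISS | VC []
  [1] addr=0x71 blk=7 s=3: MISS | VC [15]
  [2] addr=0x15a blk=21 s=1: MISS | VC [15]
  [3] addr=0x15a blk=21 s=1: L1-HIT | VC [15]
  [4] addr=0x79 blk=7 s=3: L1-HIT | VC [15]
  [5] addr=0x7c blk=7 s=3: L1-HIT | VC [15]
  [6] addr=0x179 blk=23 s=3: MISS | VC [15, 7]
  [7] addr=0x17b blk=23 s=3: L1-HIT | VC [15, 7]
  [8] addr=0x7c blk=7 s=3: VC-HIT | VC [15, 23]
  [9] addr=0xd5 blk=13 s=1: MISS | VC [15, 23, 21]
  [10] addr=0xda blk=13 s=1: L1-HIT | VC [15, 23, 21]
  [11] addr=0x15b blk=21 s=1: VC-HIT | VC [15, 23, 13]
  [12] addr=0x170 blk=23 s=3: VC-HIT | VC [15, 7, 13]

MISSES = 5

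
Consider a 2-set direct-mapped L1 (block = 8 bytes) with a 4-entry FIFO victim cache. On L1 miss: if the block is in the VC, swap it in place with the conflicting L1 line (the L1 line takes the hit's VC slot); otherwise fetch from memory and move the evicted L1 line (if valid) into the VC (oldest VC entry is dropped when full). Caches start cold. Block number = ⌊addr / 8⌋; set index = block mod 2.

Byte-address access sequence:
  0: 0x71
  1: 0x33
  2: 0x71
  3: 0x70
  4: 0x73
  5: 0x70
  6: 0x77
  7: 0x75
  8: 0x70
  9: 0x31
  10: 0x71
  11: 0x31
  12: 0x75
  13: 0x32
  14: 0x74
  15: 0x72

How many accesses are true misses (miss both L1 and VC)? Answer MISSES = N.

0: 0x71 (blk 14, set 0) → MISS  vc=[]
1: 0x33 (blk 6, set 0) → MISS  vc=[14]
2: 0x71 (blk 14, set 0) → VC-HIT  vc=[6]
3: 0x70 (blk 14, set 0) → L1-HIT  vc=[6]
4: 0x73 (blk 14, set 0) → L1-HIT  vc=[6]
5: 0x70 (blk 14, set 0) → L1-HIT  vc=[6]
6: 0x77 (blk 14, set 0) → L1-HIT  vc=[6]
7: 0x75 (blk 14, set 0) → L1-HIT  vc=[6]
8: 0x70 (blk 14, set 0) → L1-HIT  vc=[6]
9: 0x31 (blk 6, set 0) → VC-HIT  vc=[14]
10: 0x71 (blk 14, set 0) → VC-HIT  vc=[6]
11: 0x31 (blk 6, set 0) → VC-HIT  vc=[14]
12: 0x75 (blk 14, set 0) → VC-HIT  vc=[6]
13: 0x32 (blk 6, set 0) → VC-HIT  vc=[14]
14: 0x74 (blk 14, set 0) → VC-HIT  vc=[6]
15: 0x72 (blk 14, set 0) → L1-HIT  vc=[6]

MISSES = 2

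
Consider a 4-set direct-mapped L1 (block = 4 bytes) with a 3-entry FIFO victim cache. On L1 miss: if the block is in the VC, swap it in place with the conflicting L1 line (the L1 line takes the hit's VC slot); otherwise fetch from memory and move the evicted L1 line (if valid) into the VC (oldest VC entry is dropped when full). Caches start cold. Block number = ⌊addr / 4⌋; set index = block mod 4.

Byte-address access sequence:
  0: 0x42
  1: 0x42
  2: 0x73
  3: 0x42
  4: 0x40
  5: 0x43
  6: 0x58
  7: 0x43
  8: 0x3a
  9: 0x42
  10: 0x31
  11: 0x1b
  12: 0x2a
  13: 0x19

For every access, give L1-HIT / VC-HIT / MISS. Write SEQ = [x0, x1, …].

#0 0x42→b16/s0 MISS; vc=[]
#1 0x42→b16/s0 L1-HIT; vc=[]
#2 0x73→b28/s0 MISS; vc=[16]
#3 0x42→b16/s0 VC-HIT; vc=[28]
#4 0x40→b16/s0 L1-HIT; vc=[28]
#5 0x43→b16/s0 L1-HIT; vc=[28]
#6 0x58→b22/s2 MISS; vc=[28]
#7 0x43→b16/s0 L1-HIT; vc=[28]
#8 0x3a→b14/s2 MISS; vc=[28,22]
#9 0x42→b16/s0 L1-HIT; vc=[28,22]
#10 0x31→b12/s0 MISS; vc=[28,22,16]
#11 0x1b→b6/s2 MISS; vc=[22,16,14]
#12 0x2a→b10/s2 MISS; vc=[16,14,6]
#13 0x19→b6/s2 VC-HIT; vc=[16,14,10]

SEQ = [MISS, L1-HIT, MISS, VC-HIT, L1-HIT, L1-HIT, MISS, L1-HIT, MISS, L1-HIT, MISS, MISS, MISS, VC-HIT]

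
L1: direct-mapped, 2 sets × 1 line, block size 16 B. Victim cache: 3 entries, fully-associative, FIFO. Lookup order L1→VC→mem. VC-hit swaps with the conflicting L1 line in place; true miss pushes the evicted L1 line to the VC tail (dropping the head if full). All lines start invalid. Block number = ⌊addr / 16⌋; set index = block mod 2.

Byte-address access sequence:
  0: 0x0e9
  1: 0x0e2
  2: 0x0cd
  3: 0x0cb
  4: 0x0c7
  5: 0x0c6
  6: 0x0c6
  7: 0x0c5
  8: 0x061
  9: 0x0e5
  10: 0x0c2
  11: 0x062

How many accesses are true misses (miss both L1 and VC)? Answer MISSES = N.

#0 0xe9→b14/s0 MISS; vc=[]
#1 0xe2→b14/s0 L1-HIT; vc=[]
#2 0xcd→b12/s0 MISS; vc=[14]
#3 0xcb→b12/s0 L1-HIT; vc=[14]
#4 0xc7→b12/s0 L1-HIT; vc=[14]
#5 0xc6→b12/s0 L1-HIT; vc=[14]
#6 0xc6→b12/s0 L1-HIT; vc=[14]
#7 0xc5→b12/s0 L1-HIT; vc=[14]
#8 0x61→b6/s0 MISS; vc=[14,12]
#9 0xe5→b14/s0 VC-HIT; vc=[6,12]
#10 0xc2→b12/s0 VC-HIT; vc=[6,14]
#11 0x62→b6/s0 VC-HIT; vc=[12,14]

MISSES = 3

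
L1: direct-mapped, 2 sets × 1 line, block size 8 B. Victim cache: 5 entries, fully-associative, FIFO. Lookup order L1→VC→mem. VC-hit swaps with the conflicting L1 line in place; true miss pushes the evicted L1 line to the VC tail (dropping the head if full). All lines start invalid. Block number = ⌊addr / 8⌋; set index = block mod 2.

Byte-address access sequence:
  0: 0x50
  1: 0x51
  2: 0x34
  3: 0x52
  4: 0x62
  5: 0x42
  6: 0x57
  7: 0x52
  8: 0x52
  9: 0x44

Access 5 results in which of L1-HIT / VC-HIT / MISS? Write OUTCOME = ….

OUTCOME = MISS

0: 0x50 (blk 10, set 0) → MISS  vc=[]
1: 0x51 (blk 10, set 0) → L1-HIT  vc=[]
2: 0x34 (blk 6, set 0) → MISS  vc=[10]
3: 0x52 (blk 10, set 0) → VC-HIT  vc=[6]
4: 0x62 (blk 12, set 0) → MISS  vc=[6, 10]
5: 0x42 (blk 8, set 0) → MISS  vc=[6, 10, 12]
6: 0x57 (blk 10, set 0) → VC-HIT  vc=[6, 8, 12]
7: 0x52 (blk 10, set 0) → L1-HIT  vc=[6, 8, 12]
8: 0x52 (blk 10, set 0) → L1-HIT  vc=[6, 8, 12]
9: 0x44 (blk 8, set 0) → VC-HIT  vc=[6, 10, 12]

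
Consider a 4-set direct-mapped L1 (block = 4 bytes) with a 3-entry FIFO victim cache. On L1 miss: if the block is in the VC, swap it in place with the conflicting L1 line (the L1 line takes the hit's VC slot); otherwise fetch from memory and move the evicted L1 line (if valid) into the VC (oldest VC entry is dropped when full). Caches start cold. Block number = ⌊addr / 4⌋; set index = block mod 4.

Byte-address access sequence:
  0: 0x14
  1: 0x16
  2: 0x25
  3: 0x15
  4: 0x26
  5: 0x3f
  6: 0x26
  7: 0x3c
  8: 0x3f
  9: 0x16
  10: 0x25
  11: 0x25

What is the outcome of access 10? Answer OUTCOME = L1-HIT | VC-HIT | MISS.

OUTCOME = VC-HIT

  [0] addr=0x14 blk=5 s=1: MISS | VC []
  [1] addr=0x16 blk=5 s=1: L1-HIT | VC []
  [2] addr=0x25 blk=9 s=1: MISS | VC [5]
  [3] addr=0x15 blk=5 s=1: VC-HIT | VC [9]
  [4] addr=0x26 blk=9 s=1: VC-HIT | VC [5]
  [5] addr=0x3f blk=15 s=3: MISS | VC [5]
  [6] addr=0x26 blk=9 s=1: L1-HIT | VC [5]
  [7] addr=0x3c blk=15 s=3: L1-HIT | VC [5]
  [8] addr=0x3f blk=15 s=3: L1-HIT | VC [5]
  [9] addr=0x16 blk=5 s=1: VC-HIT | VC [9]
  [10] addr=0x25 blk=9 s=1: VC-HIT | VC [5]
  [11] addr=0x25 blk=9 s=1: L1-HIT | VC [5]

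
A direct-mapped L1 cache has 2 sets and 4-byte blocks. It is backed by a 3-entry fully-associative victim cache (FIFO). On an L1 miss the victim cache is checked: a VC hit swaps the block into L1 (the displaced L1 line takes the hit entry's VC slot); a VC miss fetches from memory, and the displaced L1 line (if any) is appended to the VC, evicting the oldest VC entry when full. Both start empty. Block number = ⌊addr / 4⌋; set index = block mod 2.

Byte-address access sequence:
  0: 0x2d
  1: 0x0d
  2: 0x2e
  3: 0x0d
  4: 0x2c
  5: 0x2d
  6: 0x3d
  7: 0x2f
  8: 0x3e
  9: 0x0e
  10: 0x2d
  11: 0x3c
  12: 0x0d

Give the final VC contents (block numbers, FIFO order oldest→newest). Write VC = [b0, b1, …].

VC = [11, 15]

0: 0x2d (blk 11, set 1) → MISS  vc=[]
1: 0xd (blk 3, set 1) → MISS  vc=[11]
2: 0x2e (blk 11, set 1) → VC-HIT  vc=[3]
3: 0xd (blk 3, set 1) → VC-HIT  vc=[11]
4: 0x2c (blk 11, set 1) → VC-HIT  vc=[3]
5: 0x2d (blk 11, set 1) → L1-HIT  vc=[3]
6: 0x3d (blk 15, set 1) → MISS  vc=[3, 11]
7: 0x2f (blk 11, set 1) → VC-HIT  vc=[3, 15]
8: 0x3e (blk 15, set 1) → VC-HIT  vc=[3, 11]
9: 0xe (blk 3, set 1) → VC-HIT  vc=[15, 11]
10: 0x2d (blk 11, set 1) → VC-HIT  vc=[15, 3]
11: 0x3c (blk 15, set 1) → VC-HIT  vc=[11, 3]
12: 0xd (blk 3, set 1) → VC-HIT  vc=[11, 15]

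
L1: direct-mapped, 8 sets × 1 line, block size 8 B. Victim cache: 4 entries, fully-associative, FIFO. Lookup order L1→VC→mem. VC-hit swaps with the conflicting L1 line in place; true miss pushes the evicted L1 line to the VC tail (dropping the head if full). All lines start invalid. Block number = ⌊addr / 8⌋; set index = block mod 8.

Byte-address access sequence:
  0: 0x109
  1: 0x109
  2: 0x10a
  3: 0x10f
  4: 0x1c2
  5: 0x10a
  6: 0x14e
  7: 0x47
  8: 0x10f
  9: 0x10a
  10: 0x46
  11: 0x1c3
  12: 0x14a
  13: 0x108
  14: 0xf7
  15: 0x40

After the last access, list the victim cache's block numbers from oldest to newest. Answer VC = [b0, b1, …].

VC = [41, 56]

#0 0x109→b33/s1 MISS; vc=[]
#1 0x109→b33/s1 L1-HIT; vc=[]
#2 0x10a→b33/s1 L1-HIT; vc=[]
#3 0x10f→b33/s1 L1-HIT; vc=[]
#4 0x1c2→b56/s0 MISS; vc=[]
#5 0x10a→b33/s1 L1-HIT; vc=[]
#6 0x14e→b41/s1 MISS; vc=[33]
#7 0x47→b8/s0 MISS; vc=[33,56]
#8 0x10f→b33/s1 VC-HIT; vc=[41,56]
#9 0x10a→b33/s1 L1-HIT; vc=[41,56]
#10 0x46→b8/s0 L1-HIT; vc=[41,56]
#11 0x1c3→b56/s0 VC-HIT; vc=[41,8]
#12 0x14a→b41/s1 VC-HIT; vc=[33,8]
#13 0x108→b33/s1 VC-HIT; vc=[41,8]
#14 0xf7→b30/s6 MISS; vc=[41,8]
#15 0x40→b8/s0 VC-HIT; vc=[41,56]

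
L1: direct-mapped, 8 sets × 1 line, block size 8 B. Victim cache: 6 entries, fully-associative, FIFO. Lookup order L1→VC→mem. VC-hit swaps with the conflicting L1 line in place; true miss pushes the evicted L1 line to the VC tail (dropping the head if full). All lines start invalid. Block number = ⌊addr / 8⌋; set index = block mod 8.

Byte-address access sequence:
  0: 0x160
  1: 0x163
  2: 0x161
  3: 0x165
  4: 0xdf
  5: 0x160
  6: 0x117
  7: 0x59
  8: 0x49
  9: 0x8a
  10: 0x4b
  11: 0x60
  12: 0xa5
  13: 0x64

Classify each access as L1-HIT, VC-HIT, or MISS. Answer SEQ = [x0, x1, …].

  [0] addr=0x160 blk=44 s=4: MISS | VC []
  [1] addr=0x163 blk=44 s=4: L1-HIT | VC []
  [2] addr=0x161 blk=44 s=4: L1-HIT | VC []
  [3] addr=0x165 blk=44 s=4: L1-HIT | VC []
  [4] addr=0xdf blk=27 s=3: MISS | VC []
  [5] addr=0x160 blk=44 s=4: L1-HIT | VC []
  [6] addr=0x117 blk=34 s=2: MISS | VC []
  [7] addr=0x59 blk=11 s=3: MISS | VC [27]
  [8] addr=0x49 blk=9 s=1: MISS | VC [27]
  [9] addr=0x8a blk=17 s=1: MISS | VC [27, 9]
  [10] addr=0x4b blk=9 s=1: VC-HIT | VC [27, 17]
  [11] addr=0x60 blk=12 s=4: MISS | VC [27, 17, 44]
  [12] addr=0xa5 blk=20 s=4: MISS | VC [27, 17, 44, 12]
  [13] addr=0x64 blk=12 s=4: VC-HIT | VC [27, 17, 44, 20]

SEQ = [MISS, L1-HIT, L1-HIT, L1-HIT, MISS, L1-HIT, MISS, MISS, MISS, MISS, VC-HIT, MISS, MISS, VC-HIT]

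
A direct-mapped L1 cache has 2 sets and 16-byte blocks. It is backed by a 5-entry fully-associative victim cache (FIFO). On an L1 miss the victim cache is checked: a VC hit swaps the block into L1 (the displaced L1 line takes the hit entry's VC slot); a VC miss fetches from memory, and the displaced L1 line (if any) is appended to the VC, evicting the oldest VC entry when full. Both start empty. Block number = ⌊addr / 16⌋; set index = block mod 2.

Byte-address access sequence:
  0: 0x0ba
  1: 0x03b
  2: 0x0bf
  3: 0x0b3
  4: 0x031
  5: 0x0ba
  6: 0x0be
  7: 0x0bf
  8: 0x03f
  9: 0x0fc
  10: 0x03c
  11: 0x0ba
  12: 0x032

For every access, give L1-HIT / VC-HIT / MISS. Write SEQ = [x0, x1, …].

SEQ = [MISS, MISS, VC-HIT, L1-HIT, VC-HIT, VC-HIT, L1-HIT, L1-HIT, VC-HIT, MISS, VC-HIT, VC-HIT, VC-HIT]

#0 0xba→b11/s1 MISS; vc=[]
#1 0x3b→b3/s1 MISS; vc=[11]
#2 0xbf→b11/s1 VC-HIT; vc=[3]
#3 0xb3→b11/s1 L1-HIT; vc=[3]
#4 0x31→b3/s1 VC-HIT; vc=[11]
#5 0xba→b11/s1 VC-HIT; vc=[3]
#6 0xbe→b11/s1 L1-HIT; vc=[3]
#7 0xbf→b11/s1 L1-HIT; vc=[3]
#8 0x3f→b3/s1 VC-HIT; vc=[11]
#9 0xfc→b15/s1 MISS; vc=[11,3]
#10 0x3c→b3/s1 VC-HIT; vc=[11,15]
#11 0xba→b11/s1 VC-HIT; vc=[3,15]
#12 0x32→b3/s1 VC-HIT; vc=[11,15]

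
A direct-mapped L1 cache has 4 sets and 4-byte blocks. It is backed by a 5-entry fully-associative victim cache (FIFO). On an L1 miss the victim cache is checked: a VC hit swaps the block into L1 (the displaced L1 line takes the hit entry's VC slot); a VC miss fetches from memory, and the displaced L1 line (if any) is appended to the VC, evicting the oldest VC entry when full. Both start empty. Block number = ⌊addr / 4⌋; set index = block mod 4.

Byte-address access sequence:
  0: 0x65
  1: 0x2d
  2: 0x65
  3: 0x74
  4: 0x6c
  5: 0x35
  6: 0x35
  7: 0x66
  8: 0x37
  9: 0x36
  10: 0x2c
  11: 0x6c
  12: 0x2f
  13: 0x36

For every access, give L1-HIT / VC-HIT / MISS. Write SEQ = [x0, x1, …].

SEQ = [MISS, MISS, L1-HIT, MISS, MISS, MISS, L1-HIT, VC-HIT, VC-HIT, L1-HIT, VC-HIT, VC-HIT, VC-HIT, L1-HIT]

#0 0x65→b25/s1 MISS; vc=[]
#1 0x2d→b11/s3 MISS; vc=[]
#2 0x65→b25/s1 L1-HIT; vc=[]
#3 0x74→b29/s1 MISS; vc=[25]
#4 0x6c→b27/s3 MISS; vc=[25,11]
#5 0x35→b13/s1 MISS; vc=[25,11,29]
#6 0x35→b13/s1 L1-HIT; vc=[25,11,29]
#7 0x66→b25/s1 VC-HIT; vc=[13,11,29]
#8 0x37→b13/s1 VC-HIT; vc=[25,11,29]
#9 0x36→b13/s1 L1-HIT; vc=[25,11,29]
#10 0x2c→b11/s3 VC-HIT; vc=[25,27,29]
#11 0x6c→b27/s3 VC-HIT; vc=[25,11,29]
#12 0x2f→b11/s3 VC-HIT; vc=[25,27,29]
#13 0x36→b13/s1 L1-HIT; vc=[25,27,29]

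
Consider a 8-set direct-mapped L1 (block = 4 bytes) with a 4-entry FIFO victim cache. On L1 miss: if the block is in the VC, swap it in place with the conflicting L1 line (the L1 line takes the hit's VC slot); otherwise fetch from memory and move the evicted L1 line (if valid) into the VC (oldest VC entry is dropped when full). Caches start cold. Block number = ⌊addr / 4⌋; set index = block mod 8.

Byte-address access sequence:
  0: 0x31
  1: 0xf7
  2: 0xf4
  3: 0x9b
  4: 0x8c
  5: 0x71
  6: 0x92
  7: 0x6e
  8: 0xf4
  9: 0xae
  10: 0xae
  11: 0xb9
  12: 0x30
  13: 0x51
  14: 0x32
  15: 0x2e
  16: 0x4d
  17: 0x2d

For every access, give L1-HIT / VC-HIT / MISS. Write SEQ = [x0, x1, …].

SEQ = [MISS, MISS, L1-HIT, MISS, MISS, MISS, MISS, MISS, L1-HIT, MISS, L1-HIT, MISS, MISS, MISS, VC-HIT, MISS, MISS, VC-HIT]

#0 0x31→b12/s4 MISS; vc=[]
#1 0xf7→b61/s5 MISS; vc=[]
#2 0xf4→b61/s5 L1-HIT; vc=[]
#3 0x9b→b38/s6 MISS; vc=[]
#4 0x8c→b35/s3 MISS; vc=[]
#5 0x71→b28/s4 MISS; vc=[12]
#6 0x92→b36/s4 MISS; vc=[12,28]
#7 0x6e→b27/s3 MISS; vc=[12,28,35]
#8 0xf4→b61/s5 L1-HIT; vc=[12,28,35]
#9 0xae→b43/s3 MISS; vc=[12,28,35,27]
#10 0xae→b43/s3 L1-HIT; vc=[12,28,35,27]
#11 0xb9→b46/s6 MISS; vc=[28,35,27,38]
#12 0x30→b12/s4 MISS; vc=[35,27,38,36]
#13 0x51→b20/s4 MISS; vc=[27,38,36,12]
#14 0x32→b12/s4 VC-HIT; vc=[27,38,36,20]
#15 0x2e→b11/s3 MISS; vc=[38,36,20,43]
#16 0x4d→b19/s3 MISS; vc=[36,20,43,11]
#17 0x2d→b11/s3 VC-HIT; vc=[36,20,43,19]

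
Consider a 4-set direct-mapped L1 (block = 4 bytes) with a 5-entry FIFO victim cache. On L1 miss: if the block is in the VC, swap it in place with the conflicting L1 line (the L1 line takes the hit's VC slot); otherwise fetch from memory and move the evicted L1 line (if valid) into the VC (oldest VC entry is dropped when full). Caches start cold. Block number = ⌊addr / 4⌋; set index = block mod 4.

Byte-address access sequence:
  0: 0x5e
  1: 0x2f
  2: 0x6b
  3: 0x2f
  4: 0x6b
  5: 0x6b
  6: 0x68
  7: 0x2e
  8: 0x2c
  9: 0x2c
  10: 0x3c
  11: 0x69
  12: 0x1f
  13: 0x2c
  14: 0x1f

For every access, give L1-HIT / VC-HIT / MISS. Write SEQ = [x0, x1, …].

0: 0x5e (blk 23, set 3) → MISS  vc=[]
1: 0x2f (blk 11, set 3) → MISS  vc=[23]
2: 0x6b (blk 26, set 2) → MISS  vc=[23]
3: 0x2f (blk 11, set 3) → L1-HIT  vc=[23]
4: 0x6b (blk 26, set 2) → L1-HIT  vc=[23]
5: 0x6b (blk 26, set 2) → L1-HIT  vc=[23]
6: 0x68 (blk 26, set 2) → L1-HIT  vc=[23]
7: 0x2e (blk 11, set 3) → L1-HIT  vc=[23]
8: 0x2c (blk 11, set 3) → L1-HIT  vc=[23]
9: 0x2c (blk 11, set 3) → L1-HIT  vc=[23]
10: 0x3c (blk 15, set 3) → MISS  vc=[23, 11]
11: 0x69 (blk 26, set 2) → L1-HIT  vc=[23, 11]
12: 0x1f (blk 7, set 3) → MISS  vc=[23, 11, 15]
13: 0x2c (blk 11, set 3) → VC-HIT  vc=[23, 7, 15]
14: 0x1f (blk 7, set 3) → VC-HIT  vc=[23, 11, 15]

SEQ = [MISS, MISS, MISS, L1-HIT, L1-HIT, L1-HIT, L1-HIT, L1-HIT, L1-HIT, L1-HIT, MISS, L1-HIT, MISS, VC-HIT, VC-HIT]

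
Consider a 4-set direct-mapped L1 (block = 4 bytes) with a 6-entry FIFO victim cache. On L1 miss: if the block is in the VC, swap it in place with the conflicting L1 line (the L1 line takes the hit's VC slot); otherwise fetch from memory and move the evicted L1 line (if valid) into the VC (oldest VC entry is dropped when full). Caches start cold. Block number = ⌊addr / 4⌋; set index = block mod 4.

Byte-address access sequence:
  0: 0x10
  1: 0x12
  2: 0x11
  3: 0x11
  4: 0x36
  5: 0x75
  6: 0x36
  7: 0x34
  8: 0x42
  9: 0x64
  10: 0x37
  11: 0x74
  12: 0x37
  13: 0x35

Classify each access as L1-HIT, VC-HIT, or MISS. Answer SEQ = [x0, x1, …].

0: 0x10 (blk 4, set 0) → MISS  vc=[]
1: 0x12 (blk 4, set 0) → L1-HIT  vc=[]
2: 0x11 (blk 4, set 0) → L1-HIT  vc=[]
3: 0x11 (blk 4, set 0) → L1-HIT  vc=[]
4: 0x36 (blk 13, set 1) → MISS  vc=[]
5: 0x75 (blk 29, set 1) → MISS  vc=[13]
6: 0x36 (blk 13, set 1) → VC-HIT  vc=[29]
7: 0x34 (blk 13, set 1) → L1-HIT  vc=[29]
8: 0x42 (blk 16, set 0) → MISS  vc=[29, 4]
9: 0x64 (blk 25, set 1) → MISS  vc=[29, 4, 13]
10: 0x37 (blk 13, set 1) → VC-HIT  vc=[29, 4, 25]
11: 0x74 (blk 29, set 1) → VC-HIT  vc=[13, 4, 25]
12: 0x37 (blk 13, set 1) → VC-HIT  vc=[29, 4, 25]
13: 0x35 (blk 13, set 1) → L1-HIT  vc=[29, 4, 25]

SEQ = [MISS, L1-HIT, L1-HIT, L1-HIT, MISS, MISS, VC-HIT, L1-HIT, MISS, MISS, VC-HIT, VC-HIT, VC-HIT, L1-HIT]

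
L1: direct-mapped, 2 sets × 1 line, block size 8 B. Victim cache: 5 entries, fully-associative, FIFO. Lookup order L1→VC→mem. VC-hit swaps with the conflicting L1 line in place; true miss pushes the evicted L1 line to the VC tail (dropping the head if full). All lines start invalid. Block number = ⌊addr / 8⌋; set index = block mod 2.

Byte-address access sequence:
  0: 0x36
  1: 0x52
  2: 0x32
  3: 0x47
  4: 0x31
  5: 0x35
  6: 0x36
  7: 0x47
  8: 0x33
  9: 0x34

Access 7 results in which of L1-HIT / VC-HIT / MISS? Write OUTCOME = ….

OUTCOME = VC-HIT

0: 0x36 (blk 6, set 0) → MISS  vc=[]
1: 0x52 (blk 10, set 0) → MISS  vc=[6]
2: 0x32 (blk 6, set 0) → VC-HIT  vc=[10]
3: 0x47 (blk 8, set 0) → MISS  vc=[10, 6]
4: 0x31 (blk 6, set 0) → VC-HIT  vc=[10, 8]
5: 0x35 (blk 6, set 0) → L1-HIT  vc=[10, 8]
6: 0x36 (blk 6, set 0) → L1-HIT  vc=[10, 8]
7: 0x47 (blk 8, set 0) → VC-HIT  vc=[10, 6]
8: 0x33 (blk 6, set 0) → VC-HIT  vc=[10, 8]
9: 0x34 (blk 6, set 0) → L1-HIT  vc=[10, 8]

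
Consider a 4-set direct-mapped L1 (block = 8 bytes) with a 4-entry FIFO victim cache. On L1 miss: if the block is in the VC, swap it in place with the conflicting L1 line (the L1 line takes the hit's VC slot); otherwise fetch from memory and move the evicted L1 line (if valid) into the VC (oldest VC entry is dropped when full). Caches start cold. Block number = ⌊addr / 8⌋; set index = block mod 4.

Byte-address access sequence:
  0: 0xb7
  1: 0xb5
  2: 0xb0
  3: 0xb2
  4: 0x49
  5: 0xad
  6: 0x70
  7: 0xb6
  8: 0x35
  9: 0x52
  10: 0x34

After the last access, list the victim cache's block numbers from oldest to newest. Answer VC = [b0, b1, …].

0: 0xb7 (blk 22, set 2) → MISS  vc=[]
1: 0xb5 (blk 22, set 2) → L1-HIT  vc=[]
2: 0xb0 (blk 22, set 2) → L1-HIT  vc=[]
3: 0xb2 (blk 22, set 2) → L1-HIT  vc=[]
4: 0x49 (blk 9, set 1) → MISS  vc=[]
5: 0xad (blk 21, set 1) → MISS  vc=[9]
6: 0x70 (blk 14, set 2) → MISS  vc=[9, 22]
7: 0xb6 (blk 22, set 2) → VC-HIT  vc=[9, 14]
8: 0x35 (blk 6, set 2) → MISS  vc=[9, 14, 22]
9: 0x52 (blk 10, set 2) → MISS  vc=[9, 14, 22, 6]
10: 0x34 (blk 6, set 2) → VC-HIT  vc=[9, 14, 22, 10]

VC = [9, 14, 22, 10]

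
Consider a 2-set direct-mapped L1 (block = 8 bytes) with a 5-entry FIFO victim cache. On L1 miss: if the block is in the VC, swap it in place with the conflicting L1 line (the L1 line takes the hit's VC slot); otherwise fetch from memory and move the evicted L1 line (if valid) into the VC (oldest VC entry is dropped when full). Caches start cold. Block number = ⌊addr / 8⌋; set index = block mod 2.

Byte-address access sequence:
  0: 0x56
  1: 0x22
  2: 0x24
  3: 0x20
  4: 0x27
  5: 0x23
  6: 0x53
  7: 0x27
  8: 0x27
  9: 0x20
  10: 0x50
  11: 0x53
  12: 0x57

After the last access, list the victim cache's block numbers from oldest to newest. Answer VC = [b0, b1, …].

VC = [4]

0: 0x56 (blk 10, set 0) → MISS  vc=[]
1: 0x22 (blk 4, set 0) → MISS  vc=[10]
2: 0x24 (blk 4, set 0) → L1-HIT  vc=[10]
3: 0x20 (blk 4, set 0) → L1-HIT  vc=[10]
4: 0x27 (blk 4, set 0) → L1-HIT  vc=[10]
5: 0x23 (blk 4, set 0) → L1-HIT  vc=[10]
6: 0x53 (blk 10, set 0) → VC-HIT  vc=[4]
7: 0x27 (blk 4, set 0) → VC-HIT  vc=[10]
8: 0x27 (blk 4, set 0) → L1-HIT  vc=[10]
9: 0x20 (blk 4, set 0) → L1-HIT  vc=[10]
10: 0x50 (blk 10, set 0) → VC-HIT  vc=[4]
11: 0x53 (blk 10, set 0) → L1-HIT  vc=[4]
12: 0x57 (blk 10, set 0) → L1-HIT  vc=[4]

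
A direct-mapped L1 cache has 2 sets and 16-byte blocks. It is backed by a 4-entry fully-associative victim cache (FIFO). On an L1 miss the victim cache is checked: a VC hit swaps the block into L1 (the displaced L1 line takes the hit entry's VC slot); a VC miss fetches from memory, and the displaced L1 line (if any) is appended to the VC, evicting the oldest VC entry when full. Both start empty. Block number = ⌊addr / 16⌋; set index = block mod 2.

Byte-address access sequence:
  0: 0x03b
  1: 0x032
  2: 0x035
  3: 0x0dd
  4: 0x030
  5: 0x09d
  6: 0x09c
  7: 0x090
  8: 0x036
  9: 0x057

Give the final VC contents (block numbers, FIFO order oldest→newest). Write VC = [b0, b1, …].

#0 0x3b→b3/s1 MISS; vc=[]
#1 0x32→b3/s1 L1-HIT; vc=[]
#2 0x35→b3/s1 L1-HIT; vc=[]
#3 0xdd→b13/s1 MISS; vc=[3]
#4 0x30→b3/s1 VC-HIT; vc=[13]
#5 0x9d→b9/s1 MISS; vc=[13,3]
#6 0x9c→b9/s1 L1-HIT; vc=[13,3]
#7 0x90→b9/s1 L1-HIT; vc=[13,3]
#8 0x36→b3/s1 VC-HIT; vc=[13,9]
#9 0x57→b5/s1 MISS; vc=[13,9,3]

VC = [13, 9, 3]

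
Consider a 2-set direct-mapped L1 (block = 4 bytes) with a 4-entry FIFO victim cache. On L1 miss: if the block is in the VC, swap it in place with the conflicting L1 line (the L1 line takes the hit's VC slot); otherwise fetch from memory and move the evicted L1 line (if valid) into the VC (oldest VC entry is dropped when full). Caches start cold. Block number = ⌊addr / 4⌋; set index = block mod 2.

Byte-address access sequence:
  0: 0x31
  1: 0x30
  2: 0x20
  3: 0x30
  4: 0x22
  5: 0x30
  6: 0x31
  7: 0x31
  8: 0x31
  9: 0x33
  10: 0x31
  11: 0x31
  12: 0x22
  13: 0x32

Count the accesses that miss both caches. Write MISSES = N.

0: 0x31 (blk 12, set 0) → MISS  vc=[]
1: 0x30 (blk 12, set 0) → L1-HIT  vc=[]
2: 0x20 (blk 8, set 0) → MISS  vc=[12]
3: 0x30 (blk 12, set 0) → VC-HIT  vc=[8]
4: 0x22 (blk 8, set 0) → VC-HIT  vc=[12]
5: 0x30 (blk 12, set 0) → VC-HIT  vc=[8]
6: 0x31 (blk 12, set 0) → L1-HIT  vc=[8]
7: 0x31 (blk 12, set 0) → L1-HIT  vc=[8]
8: 0x31 (blk 12, set 0) → L1-HIT  vc=[8]
9: 0x33 (blk 12, set 0) → L1-HIT  vc=[8]
10: 0x31 (blk 12, set 0) → L1-HIT  vc=[8]
11: 0x31 (blk 12, set 0) → L1-HIT  vc=[8]
12: 0x22 (blk 8, set 0) → VC-HIT  vc=[12]
13: 0x32 (blk 12, set 0) → VC-HIT  vc=[8]

MISSES = 2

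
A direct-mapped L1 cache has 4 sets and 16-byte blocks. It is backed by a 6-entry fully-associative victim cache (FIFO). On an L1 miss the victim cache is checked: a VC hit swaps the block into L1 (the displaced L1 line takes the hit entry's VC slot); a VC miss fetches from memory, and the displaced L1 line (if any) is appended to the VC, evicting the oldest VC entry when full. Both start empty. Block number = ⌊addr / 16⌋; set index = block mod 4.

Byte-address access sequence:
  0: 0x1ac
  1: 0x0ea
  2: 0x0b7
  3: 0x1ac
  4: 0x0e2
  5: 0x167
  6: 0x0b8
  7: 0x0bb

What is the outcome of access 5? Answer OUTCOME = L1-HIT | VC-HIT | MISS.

OUTCOME = MISS

#0 0x1ac→b26/s2 MISS; vc=[]
#1 0xea→b14/s2 MISS; vc=[26]
#2 0xb7→b11/s3 MISS; vc=[26]
#3 0x1ac→b26/s2 VC-HIT; vc=[14]
#4 0xe2→b14/s2 VC-HIT; vc=[26]
#5 0x167→b22/s2 MISS; vc=[26,14]
#6 0xb8→b11/s3 L1-HIT; vc=[26,14]
#7 0xbb→b11/s3 L1-HIT; vc=[26,14]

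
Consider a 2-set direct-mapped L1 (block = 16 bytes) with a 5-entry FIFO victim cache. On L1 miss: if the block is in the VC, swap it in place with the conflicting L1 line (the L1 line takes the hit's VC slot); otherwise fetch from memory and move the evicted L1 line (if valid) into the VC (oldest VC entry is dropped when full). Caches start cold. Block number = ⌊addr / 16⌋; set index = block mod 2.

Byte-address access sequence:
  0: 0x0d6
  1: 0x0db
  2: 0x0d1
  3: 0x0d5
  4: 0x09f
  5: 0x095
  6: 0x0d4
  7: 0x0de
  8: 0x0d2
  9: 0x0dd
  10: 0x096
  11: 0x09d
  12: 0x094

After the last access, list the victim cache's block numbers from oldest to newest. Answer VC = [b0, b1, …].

#0 0xd6→b13/s1 MISS; vc=[]
#1 0xdb→b13/s1 L1-HIT; vc=[]
#2 0xd1→b13/s1 L1-HIT; vc=[]
#3 0xd5→b13/s1 L1-HIT; vc=[]
#4 0x9f→b9/s1 MISS; vc=[13]
#5 0x95→b9/s1 L1-HIT; vc=[13]
#6 0xd4→b13/s1 VC-HIT; vc=[9]
#7 0xde→b13/s1 L1-HIT; vc=[9]
#8 0xd2→b13/s1 L1-HIT; vc=[9]
#9 0xdd→b13/s1 L1-HIT; vc=[9]
#10 0x96→b9/s1 VC-HIT; vc=[13]
#11 0x9d→b9/s1 L1-HIT; vc=[13]
#12 0x94→b9/s1 L1-HIT; vc=[13]

VC = [13]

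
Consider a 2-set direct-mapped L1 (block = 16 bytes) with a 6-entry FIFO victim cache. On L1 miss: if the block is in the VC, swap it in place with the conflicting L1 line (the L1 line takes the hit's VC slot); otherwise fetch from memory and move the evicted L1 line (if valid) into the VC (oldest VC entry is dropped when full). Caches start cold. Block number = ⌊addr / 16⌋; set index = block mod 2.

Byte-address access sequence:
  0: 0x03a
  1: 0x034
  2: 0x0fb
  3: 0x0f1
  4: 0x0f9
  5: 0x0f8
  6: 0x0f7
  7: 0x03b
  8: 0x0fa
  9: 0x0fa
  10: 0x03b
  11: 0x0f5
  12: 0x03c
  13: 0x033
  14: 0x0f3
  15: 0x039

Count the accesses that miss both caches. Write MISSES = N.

0: 0x3a (blk 3, set 1) → MISS  vc=[]
1: 0x34 (blk 3, set 1) → L1-HIT  vc=[]
2: 0xfb (blk 15, set 1) → MISS  vc=[3]
3: 0xf1 (blk 15, set 1) → L1-HIT  vc=[3]
4: 0xf9 (blk 15, set 1) → L1-HIT  vc=[3]
5: 0xf8 (blk 15, set 1) → L1-HIT  vc=[3]
6: 0xf7 (blk 15, set 1) → L1-HIT  vc=[3]
7: 0x3b (blk 3, set 1) → VC-HIT  vc=[15]
8: 0xfa (blk 15, set 1) → VC-HIT  vc=[3]
9: 0xfa (blk 15, set 1) → L1-HIT  vc=[3]
10: 0x3b (blk 3, set 1) → VC-HIT  vc=[15]
11: 0xf5 (blk 15, set 1) → VC-HIT  vc=[3]
12: 0x3c (blk 3, set 1) → VC-HIT  vc=[15]
13: 0x33 (blk 3, set 1) → L1-HIT  vc=[15]
14: 0xf3 (blk 15, set 1) → VC-HIT  vc=[3]
15: 0x39 (blk 3, set 1) → VC-HIT  vc=[15]

MISSES = 2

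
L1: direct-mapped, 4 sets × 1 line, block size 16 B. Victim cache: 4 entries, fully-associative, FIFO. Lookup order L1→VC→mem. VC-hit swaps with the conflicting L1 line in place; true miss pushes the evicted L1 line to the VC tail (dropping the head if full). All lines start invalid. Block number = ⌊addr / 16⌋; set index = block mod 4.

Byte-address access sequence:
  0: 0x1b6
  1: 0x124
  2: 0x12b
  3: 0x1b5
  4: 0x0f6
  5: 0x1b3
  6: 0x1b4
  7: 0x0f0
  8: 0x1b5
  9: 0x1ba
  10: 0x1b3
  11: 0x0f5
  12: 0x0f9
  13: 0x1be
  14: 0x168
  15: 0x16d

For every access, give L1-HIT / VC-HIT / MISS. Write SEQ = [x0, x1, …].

#0 0x1b6→b27/s3 MISS; vc=[]
#1 0x124→b18/s2 MISS; vc=[]
#2 0x12b→b18/s2 L1-HIT; vc=[]
#3 0x1b5→b27/s3 L1-HIT; vc=[]
#4 0xf6→b15/s3 MISS; vc=[27]
#5 0x1b3→b27/s3 VC-HIT; vc=[15]
#6 0x1b4→b27/s3 L1-HIT; vc=[15]
#7 0xf0→b15/s3 VC-HIT; vc=[27]
#8 0x1b5→b27/s3 VC-HIT; vc=[15]
#9 0x1ba→b27/s3 L1-HIT; vc=[15]
#10 0x1b3→b27/s3 L1-HIT; vc=[15]
#11 0xf5→b15/s3 VC-HIT; vc=[27]
#12 0xf9→b15/s3 L1-HIT; vc=[27]
#13 0x1be→b27/s3 VC-HIT; vc=[15]
#14 0x168→b22/s2 MISS; vc=[15,18]
#15 0x16d→b22/s2 L1-HIT; vc=[15,18]

SEQ = [MISS, MISS, L1-HIT, L1-HIT, MISS, VC-HIT, L1-HIT, VC-HIT, VC-HIT, L1-HIT, L1-HIT, VC-HIT, L1-HIT, VC-HIT, MISS, L1-HIT]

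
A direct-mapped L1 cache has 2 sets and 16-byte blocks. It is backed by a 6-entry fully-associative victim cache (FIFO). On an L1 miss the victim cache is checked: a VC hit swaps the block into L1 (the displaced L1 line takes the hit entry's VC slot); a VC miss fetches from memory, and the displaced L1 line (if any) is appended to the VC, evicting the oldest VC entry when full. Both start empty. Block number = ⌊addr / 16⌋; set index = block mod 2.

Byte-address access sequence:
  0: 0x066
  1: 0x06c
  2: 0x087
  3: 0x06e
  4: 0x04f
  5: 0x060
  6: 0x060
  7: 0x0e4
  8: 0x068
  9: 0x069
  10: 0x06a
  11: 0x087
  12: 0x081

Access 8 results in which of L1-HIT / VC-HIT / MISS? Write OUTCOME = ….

0: 0x66 (blk 6, set 0) → MISS  vc=[]
1: 0x6c (blk 6, set 0) → L1-HIT  vc=[]
2: 0x87 (blk 8, set 0) → MISS  vc=[6]
3: 0x6e (blk 6, set 0) → VC-HIT  vc=[8]
4: 0x4f (blk 4, set 0) → MISS  vc=[8, 6]
5: 0x60 (blk 6, set 0) → VC-HIT  vc=[8, 4]
6: 0x60 (blk 6, set 0) → L1-HIT  vc=[8, 4]
7: 0xe4 (blk 14, set 0) → MISS  vc=[8, 4, 6]
8: 0x68 (blk 6, set 0) → VC-HIT  vc=[8, 4, 14]
9: 0x69 (blk 6, set 0) → L1-HIT  vc=[8, 4, 14]
10: 0x6a (blk 6, set 0) → L1-HIT  vc=[8, 4, 14]
11: 0x87 (blk 8, set 0) → VC-HIT  vc=[6, 4, 14]
12: 0x81 (blk 8, set 0) → L1-HIT  vc=[6, 4, 14]

OUTCOME = VC-HIT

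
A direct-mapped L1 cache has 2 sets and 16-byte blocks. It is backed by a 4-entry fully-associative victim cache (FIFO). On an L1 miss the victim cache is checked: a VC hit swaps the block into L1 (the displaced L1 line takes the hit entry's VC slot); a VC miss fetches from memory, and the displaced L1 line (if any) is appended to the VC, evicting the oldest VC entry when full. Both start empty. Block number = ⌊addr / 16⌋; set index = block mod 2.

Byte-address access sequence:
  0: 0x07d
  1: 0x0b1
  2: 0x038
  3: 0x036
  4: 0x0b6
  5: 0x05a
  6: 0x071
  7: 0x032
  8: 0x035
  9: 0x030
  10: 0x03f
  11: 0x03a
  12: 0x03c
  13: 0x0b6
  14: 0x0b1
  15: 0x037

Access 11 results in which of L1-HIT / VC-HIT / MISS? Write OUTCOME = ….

OUTCOME = L1-HIT

#0 0x7d→b7/s1 MISS; vc=[]
#1 0xb1→b11/s1 MISS; vc=[7]
#2 0x38→b3/s1 MISS; vc=[7,11]
#3 0x36→b3/s1 L1-HIT; vc=[7,11]
#4 0xb6→b11/s1 VC-HIT; vc=[7,3]
#5 0x5a→b5/s1 MISS; vc=[7,3,11]
#6 0x71→b7/s1 VC-HIT; vc=[5,3,11]
#7 0x32→b3/s1 VC-HIT; vc=[5,7,11]
#8 0x35→b3/s1 L1-HIT; vc=[5,7,11]
#9 0x30→b3/s1 L1-HIT; vc=[5,7,11]
#10 0x3f→b3/s1 L1-HIT; vc=[5,7,11]
#11 0x3a→b3/s1 L1-HIT; vc=[5,7,11]
#12 0x3c→b3/s1 L1-HIT; vc=[5,7,11]
#13 0xb6→b11/s1 VC-HIT; vc=[5,7,3]
#14 0xb1→b11/s1 L1-HIT; vc=[5,7,3]
#15 0x37→b3/s1 VC-HIT; vc=[5,7,11]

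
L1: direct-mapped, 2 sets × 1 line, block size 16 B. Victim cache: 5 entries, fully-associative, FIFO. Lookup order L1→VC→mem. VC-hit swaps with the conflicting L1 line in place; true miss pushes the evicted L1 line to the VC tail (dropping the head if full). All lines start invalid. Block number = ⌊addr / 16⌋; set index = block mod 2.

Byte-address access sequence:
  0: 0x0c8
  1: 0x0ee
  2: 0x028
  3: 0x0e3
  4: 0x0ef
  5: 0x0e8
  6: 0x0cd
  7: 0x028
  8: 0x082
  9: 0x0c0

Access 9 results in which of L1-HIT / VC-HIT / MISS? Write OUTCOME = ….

OUTCOME = VC-HIT

0: 0xc8 (blk 12, set 0) → MISS  vc=[]
1: 0xee (blk 14, set 0) → MISS  vc=[12]
2: 0x28 (blk 2, set 0) → MISS  vc=[12, 14]
3: 0xe3 (blk 14, set 0) → VC-HIT  vc=[12, 2]
4: 0xef (blk 14, set 0) → L1-HIT  vc=[12, 2]
5: 0xe8 (blk 14, set 0) → L1-HIT  vc=[12, 2]
6: 0xcd (blk 12, set 0) → VC-HIT  vc=[14, 2]
7: 0x28 (blk 2, set 0) → VC-HIT  vc=[14, 12]
8: 0x82 (blk 8, set 0) → MISS  vc=[14, 12, 2]
9: 0xc0 (blk 12, set 0) → VC-HIT  vc=[14, 8, 2]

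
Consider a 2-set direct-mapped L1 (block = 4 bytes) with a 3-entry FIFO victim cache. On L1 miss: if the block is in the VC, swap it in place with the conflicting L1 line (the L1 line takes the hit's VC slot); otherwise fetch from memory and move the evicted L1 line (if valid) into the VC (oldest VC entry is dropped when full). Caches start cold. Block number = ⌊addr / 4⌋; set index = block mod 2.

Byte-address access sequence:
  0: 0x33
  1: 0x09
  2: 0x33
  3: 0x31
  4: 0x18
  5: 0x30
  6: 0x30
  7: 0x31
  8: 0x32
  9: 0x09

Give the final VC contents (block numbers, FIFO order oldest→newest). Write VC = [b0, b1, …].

0: 0x33 (blk 12, set 0) → MISS  vc=[]
1: 0x9 (blk 2, set 0) → MISS  vc=[12]
2: 0x33 (blk 12, set 0) → VC-HIT  vc=[2]
3: 0x31 (blk 12, set 0) → L1-HIT  vc=[2]
4: 0x18 (blk 6, set 0) → MISS  vc=[2, 12]
5: 0x30 (blk 12, set 0) → VC-HIT  vc=[2, 6]
6: 0x30 (blk 12, set 0) → L1-HIT  vc=[2, 6]
7: 0x31 (blk 12, set 0) → L1-HIT  vc=[2, 6]
8: 0x32 (blk 12, set 0) → L1-HIT  vc=[2, 6]
9: 0x9 (blk 2, set 0) → VC-HIT  vc=[12, 6]

VC = [12, 6]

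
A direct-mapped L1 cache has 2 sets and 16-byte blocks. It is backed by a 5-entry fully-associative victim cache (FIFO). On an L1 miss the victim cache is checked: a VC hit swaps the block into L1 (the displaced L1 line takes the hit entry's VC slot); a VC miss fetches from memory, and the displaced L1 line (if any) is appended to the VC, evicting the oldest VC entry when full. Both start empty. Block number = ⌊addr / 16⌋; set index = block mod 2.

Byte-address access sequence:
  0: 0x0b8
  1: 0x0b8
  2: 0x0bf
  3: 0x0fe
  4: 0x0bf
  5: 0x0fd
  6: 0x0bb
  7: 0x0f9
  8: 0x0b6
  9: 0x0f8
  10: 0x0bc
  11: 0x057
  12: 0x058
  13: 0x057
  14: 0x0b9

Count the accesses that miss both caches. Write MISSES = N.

MISSES = 3

0: 0xb8 (blk 11, set 1) → MISS  vc=[]
1: 0xb8 (blk 11, set 1) → L1-HIT  vc=[]
2: 0xbf (blk 11, set 1) → L1-HIT  vc=[]
3: 0xfe (blk 15, set 1) → MISS  vc=[11]
4: 0xbf (blk 11, set 1) → VC-HIT  vc=[15]
5: 0xfd (blk 15, set 1) → VC-HIT  vc=[11]
6: 0xbb (blk 11, set 1) → VC-HIT  vc=[15]
7: 0xf9 (blk 15, set 1) → VC-HIT  vc=[11]
8: 0xb6 (blk 11, set 1) → VC-HIT  vc=[15]
9: 0xf8 (blk 15, set 1) → VC-HIT  vc=[11]
10: 0xbc (blk 11, set 1) → VC-HIT  vc=[15]
11: 0x57 (blk 5, set 1) → MISS  vc=[15, 11]
12: 0x58 (blk 5, set 1) → L1-HIT  vc=[15, 11]
13: 0x57 (blk 5, set 1) → L1-HIT  vc=[15, 11]
14: 0xb9 (blk 11, set 1) → VC-HIT  vc=[15, 5]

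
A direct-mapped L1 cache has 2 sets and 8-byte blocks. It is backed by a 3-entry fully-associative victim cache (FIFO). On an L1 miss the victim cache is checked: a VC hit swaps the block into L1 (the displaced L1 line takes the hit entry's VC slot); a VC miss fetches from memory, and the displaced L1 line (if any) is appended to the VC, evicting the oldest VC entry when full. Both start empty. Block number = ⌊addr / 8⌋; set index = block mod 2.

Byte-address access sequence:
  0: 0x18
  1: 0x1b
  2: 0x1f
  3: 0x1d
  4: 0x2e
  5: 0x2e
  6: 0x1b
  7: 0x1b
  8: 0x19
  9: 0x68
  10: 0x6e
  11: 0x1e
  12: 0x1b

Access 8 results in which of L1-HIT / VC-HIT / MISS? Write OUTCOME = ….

0: 0x18 (blk 3, set 1) → MISS  vc=[]
1: 0x1b (blk 3, set 1) → L1-HIT  vc=[]
2: 0x1f (blk 3, set 1) → L1-HIT  vc=[]
3: 0x1d (blk 3, set 1) → L1-HIT  vc=[]
4: 0x2e (blk 5, set 1) → MISS  vc=[3]
5: 0x2e (blk 5, set 1) → L1-HIT  vc=[3]
6: 0x1b (blk 3, set 1) → VC-HIT  vc=[5]
7: 0x1b (blk 3, set 1) → L1-HIT  vc=[5]
8: 0x19 (blk 3, set 1) → L1-HIT  vc=[5]
9: 0x68 (blk 13, set 1) → MISS  vc=[5, 3]
10: 0x6e (blk 13, set 1) → L1-HIT  vc=[5, 3]
11: 0x1e (blk 3, set 1) → VC-HIT  vc=[5, 13]
12: 0x1b (blk 3, set 1) → L1-HIT  vc=[5, 13]

OUTCOME = L1-HIT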